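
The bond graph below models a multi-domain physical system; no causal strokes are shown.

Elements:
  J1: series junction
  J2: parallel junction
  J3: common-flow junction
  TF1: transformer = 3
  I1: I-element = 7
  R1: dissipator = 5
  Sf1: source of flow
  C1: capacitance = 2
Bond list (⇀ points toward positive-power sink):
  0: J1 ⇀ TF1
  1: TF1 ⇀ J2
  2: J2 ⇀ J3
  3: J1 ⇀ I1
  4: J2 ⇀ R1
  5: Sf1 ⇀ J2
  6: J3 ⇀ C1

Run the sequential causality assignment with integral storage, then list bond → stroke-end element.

b5 stroke→Sf1  (Sf1: flow source, stroke at near end)
b3 stroke→I1  (prefer integral on I1)
b0 stroke→J1  (J1 flow already set via bond 3)
b1 stroke→TF1  (TF1 one-in-one-out from 0)
b6 stroke→J3  (C1: C, integral causality)
b2 stroke→J2  (closing 1-jn rule on J3)
b4 stroke→R1  (J2 effort already set via bond 2)

b0 stroke→J1
b1 stroke→TF1
b2 stroke→J2
b3 stroke→I1
b4 stroke→R1
b5 stroke→Sf1
b6 stroke→J3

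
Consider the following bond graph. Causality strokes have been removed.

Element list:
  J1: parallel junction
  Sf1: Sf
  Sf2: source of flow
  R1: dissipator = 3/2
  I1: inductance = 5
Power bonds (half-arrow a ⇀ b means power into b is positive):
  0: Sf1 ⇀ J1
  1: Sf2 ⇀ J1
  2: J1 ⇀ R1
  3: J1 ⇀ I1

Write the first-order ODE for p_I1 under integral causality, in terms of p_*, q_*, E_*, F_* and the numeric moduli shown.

dp_I1/dt = 3*F_Sf1/2 + 3*F_Sf2/2 - 3*p_I1/10

bond 0 stroke→Sf1  (Sf1 fixes flow; stroke at Sf1)
bond 1 stroke→Sf2  (Sf2: flow source, stroke at near end)
bond 3 stroke→I1  (I1 integral (f out))
bond 2 stroke→J1  (J1: last free bond brings effort in)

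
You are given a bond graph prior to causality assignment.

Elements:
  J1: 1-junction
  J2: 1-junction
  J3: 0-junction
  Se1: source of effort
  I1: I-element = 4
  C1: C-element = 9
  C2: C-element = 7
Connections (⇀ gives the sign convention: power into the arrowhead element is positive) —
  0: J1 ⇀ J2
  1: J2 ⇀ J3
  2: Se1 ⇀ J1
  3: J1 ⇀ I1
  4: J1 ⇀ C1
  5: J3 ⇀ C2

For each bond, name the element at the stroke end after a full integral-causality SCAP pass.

β2 |J1  (Se1 (Se) sets effort on bond)
β3 |I1  (I1 integral (f out))
β0 |J1  (J1: bond 3 brought flow, rest push out)
β4 |J1  (J1: bond 3 brought flow, rest push out)
β1 |J2  (J2 flow already set via bond 0)
β5 |J3  (J3 needs exactly one e-in)

b0 stroke→J1
b1 stroke→J2
b2 stroke→J1
b3 stroke→I1
b4 stroke→J1
b5 stroke→J3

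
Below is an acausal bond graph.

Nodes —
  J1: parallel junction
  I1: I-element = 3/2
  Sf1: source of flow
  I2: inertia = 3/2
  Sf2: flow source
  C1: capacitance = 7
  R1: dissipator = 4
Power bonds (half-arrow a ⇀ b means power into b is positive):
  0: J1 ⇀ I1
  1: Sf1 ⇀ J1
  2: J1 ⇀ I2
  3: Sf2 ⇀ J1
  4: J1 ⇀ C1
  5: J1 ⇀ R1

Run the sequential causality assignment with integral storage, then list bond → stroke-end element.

#1 stroke→Sf1  (Sf1: flow source, stroke at near end)
#3 stroke→Sf2  (Sf2 fixes flow; stroke at Sf2)
#0 stroke→I1  (I1: I, integral causality)
#2 stroke→I2  (I2 outputs flow p/I2)
#4 stroke→J1  (C1: C, integral causality)
#5 stroke→R1  (J1 effort already set via bond 4)

#0 |I1
#1 |Sf1
#2 |I2
#3 |Sf2
#4 |J1
#5 |R1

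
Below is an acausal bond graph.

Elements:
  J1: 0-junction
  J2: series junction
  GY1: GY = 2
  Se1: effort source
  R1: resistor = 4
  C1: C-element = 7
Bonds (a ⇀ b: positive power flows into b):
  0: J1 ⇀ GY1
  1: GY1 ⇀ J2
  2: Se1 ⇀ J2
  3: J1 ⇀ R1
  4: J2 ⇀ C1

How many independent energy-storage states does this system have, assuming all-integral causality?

#2 |J2  (source Se1 imposes e)
#4 |J2  (C1 outputs effort q/C1)
#1 |GY1  (J2 needs exactly one f-in)
#0 |GY1  (GY1: gyrator matches bond 1)
#3 |J1  (only one effort-in slot at J1)

1  (C1 all integral)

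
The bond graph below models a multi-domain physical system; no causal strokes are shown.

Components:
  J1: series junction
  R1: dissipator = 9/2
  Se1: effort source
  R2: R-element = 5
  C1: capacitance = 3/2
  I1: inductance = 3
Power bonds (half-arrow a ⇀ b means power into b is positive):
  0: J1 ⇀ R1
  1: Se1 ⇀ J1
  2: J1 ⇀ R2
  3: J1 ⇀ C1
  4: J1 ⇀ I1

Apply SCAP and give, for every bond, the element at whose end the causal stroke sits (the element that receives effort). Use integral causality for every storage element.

b0 stroke→J1
b1 stroke→J1
b2 stroke→J1
b3 stroke→J1
b4 stroke→I1

β1 |J1  (source Se1 imposes e)
β3 |J1  (C1: C, integral causality)
β4 |I1  (I1: I, integral causality)
β0 |J1  (J1: bond 4 brought flow, rest push out)
β2 |J1  (J1: bond 4 brought flow, rest push out)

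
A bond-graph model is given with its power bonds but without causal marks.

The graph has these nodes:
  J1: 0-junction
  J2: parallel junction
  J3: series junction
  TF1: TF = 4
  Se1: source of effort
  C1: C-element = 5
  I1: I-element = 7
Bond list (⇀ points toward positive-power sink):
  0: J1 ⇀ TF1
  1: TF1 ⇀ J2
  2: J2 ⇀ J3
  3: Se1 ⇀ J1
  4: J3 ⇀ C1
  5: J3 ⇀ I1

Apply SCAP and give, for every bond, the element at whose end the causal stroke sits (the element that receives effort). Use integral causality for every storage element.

b0 →TF1
b1 →J2
b2 →J3
b3 →J1
b4 →J3
b5 →I1

#3 →J1  (Se1 fixes effort; stroke away)
#0 →TF1  (common-e at J1 fixed by 3)
#1 →J2  (TF TF1: opposite of bond 0)
#2 →J3  (J2 effort already set via bond 1)
#4 →J3  (C1: C, integral causality)
#5 →I1  (closing 1-jn rule on J3)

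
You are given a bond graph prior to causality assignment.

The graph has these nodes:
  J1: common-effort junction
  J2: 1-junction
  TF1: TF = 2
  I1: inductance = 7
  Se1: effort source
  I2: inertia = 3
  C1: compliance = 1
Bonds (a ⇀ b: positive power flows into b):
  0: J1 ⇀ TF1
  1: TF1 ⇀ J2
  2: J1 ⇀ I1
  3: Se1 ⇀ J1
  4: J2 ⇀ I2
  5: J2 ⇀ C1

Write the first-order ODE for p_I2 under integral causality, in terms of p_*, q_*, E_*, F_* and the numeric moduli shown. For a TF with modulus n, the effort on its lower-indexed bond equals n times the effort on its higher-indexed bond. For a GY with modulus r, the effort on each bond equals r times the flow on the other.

dp_I2/dt = E_Se1/2 - q_C1

bond 3 |J1  (Se1 (Se) sets effort on bond)
bond 0 |TF1  (0-jn J1 has e-setter on 3)
bond 2 |I1  (common-e at J1 fixed by 3)
bond 1 |J2  (TF1: transformer flips bond 0)
bond 4 |I2  (I2 outputs flow p/I2)
bond 5 |J2  (J2: bond 4 brought flow, rest push out)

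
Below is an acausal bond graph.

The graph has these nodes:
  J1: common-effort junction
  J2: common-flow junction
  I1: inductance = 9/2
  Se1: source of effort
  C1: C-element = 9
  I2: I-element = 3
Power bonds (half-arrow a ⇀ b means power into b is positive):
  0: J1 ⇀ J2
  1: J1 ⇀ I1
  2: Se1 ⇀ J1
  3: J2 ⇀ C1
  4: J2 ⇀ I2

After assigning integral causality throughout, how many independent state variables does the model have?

β2 |J1  (Se1 (Se) sets effort on bond)
β0 |J2  (J1: bond 2 brought effort, rest push out)
β1 |I1  (J1: bond 2 brought effort, rest push out)
β3 |J2  (C1: C, integral causality)
β4 |I2  (J2: last free bond brings flow in)

3  (C1, I1, I2 all integral)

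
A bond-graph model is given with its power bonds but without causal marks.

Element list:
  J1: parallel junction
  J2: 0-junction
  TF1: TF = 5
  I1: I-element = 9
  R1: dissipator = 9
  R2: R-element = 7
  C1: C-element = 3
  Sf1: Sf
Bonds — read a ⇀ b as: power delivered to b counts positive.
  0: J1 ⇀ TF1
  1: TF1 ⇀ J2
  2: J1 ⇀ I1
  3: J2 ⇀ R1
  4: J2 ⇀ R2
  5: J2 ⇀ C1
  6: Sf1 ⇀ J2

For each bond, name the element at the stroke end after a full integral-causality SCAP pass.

#6 stroke at Sf1  (Sf1 fixes flow; stroke at Sf1)
#2 stroke at I1  (I1 outputs flow p/I1)
#0 stroke at J1  (J1 needs exactly one e-in)
#1 stroke at TF1  (TF1 one-in-one-out from 0)
#5 stroke at J2  (C1: C, integral causality)
#3 stroke at R1  (J2 effort already set via bond 5)
#4 stroke at R2  (common-e at J2 fixed by 5)

β0 stroke at J1
β1 stroke at TF1
β2 stroke at I1
β3 stroke at R1
β4 stroke at R2
β5 stroke at J2
β6 stroke at Sf1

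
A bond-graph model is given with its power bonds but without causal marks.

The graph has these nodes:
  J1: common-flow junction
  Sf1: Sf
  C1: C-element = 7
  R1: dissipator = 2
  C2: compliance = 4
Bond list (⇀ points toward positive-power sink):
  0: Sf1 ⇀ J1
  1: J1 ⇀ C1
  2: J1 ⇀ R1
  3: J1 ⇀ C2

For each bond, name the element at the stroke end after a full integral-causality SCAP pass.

#0 →Sf1
#1 →J1
#2 →J1
#3 →J1

β0 stroke→Sf1  (source Sf1 imposes f)
β1 stroke→J1  (J1: bond 0 brought flow, rest push out)
β2 stroke→J1  (1-jn J1 has f-setter on 0)
β3 stroke→J1  (common-f at J1 fixed by 0)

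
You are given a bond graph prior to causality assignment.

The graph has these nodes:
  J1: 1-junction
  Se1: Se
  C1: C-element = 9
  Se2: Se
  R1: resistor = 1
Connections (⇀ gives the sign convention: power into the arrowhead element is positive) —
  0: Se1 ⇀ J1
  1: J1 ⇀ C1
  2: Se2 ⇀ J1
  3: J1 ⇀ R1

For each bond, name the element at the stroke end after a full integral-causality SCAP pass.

#0 stroke at J1
#1 stroke at J1
#2 stroke at J1
#3 stroke at R1

bond 0 →J1  (Se1 (Se) sets effort on bond)
bond 2 →J1  (Se2: effort source, stroke at far end)
bond 1 →J1  (prefer integral on C1)
bond 3 →R1  (J1: last free bond brings flow in)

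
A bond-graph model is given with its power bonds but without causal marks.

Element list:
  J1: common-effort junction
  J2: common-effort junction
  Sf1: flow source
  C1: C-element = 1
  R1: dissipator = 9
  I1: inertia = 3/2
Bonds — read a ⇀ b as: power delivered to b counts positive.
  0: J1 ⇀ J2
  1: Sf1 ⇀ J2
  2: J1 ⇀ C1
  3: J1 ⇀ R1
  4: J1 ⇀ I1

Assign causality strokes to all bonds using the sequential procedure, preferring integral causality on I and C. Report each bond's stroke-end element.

bond 1 stroke→Sf1  (Sf1 fixes flow; stroke at Sf1)
bond 0 stroke→J2  (J2: last free bond brings effort in)
bond 2 stroke→J1  (C1 outputs effort q/C1)
bond 3 stroke→R1  (common-e at J1 fixed by 2)
bond 4 stroke→I1  (common-e at J1 fixed by 2)

β0 →J2
β1 →Sf1
β2 →J1
β3 →R1
β4 →I1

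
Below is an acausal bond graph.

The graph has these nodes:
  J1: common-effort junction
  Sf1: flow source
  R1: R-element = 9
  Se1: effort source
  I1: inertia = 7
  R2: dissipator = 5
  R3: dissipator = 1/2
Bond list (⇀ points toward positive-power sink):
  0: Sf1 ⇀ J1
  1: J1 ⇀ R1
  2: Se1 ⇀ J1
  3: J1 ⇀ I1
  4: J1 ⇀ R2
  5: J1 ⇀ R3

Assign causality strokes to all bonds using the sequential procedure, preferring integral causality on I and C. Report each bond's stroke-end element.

β0 stroke at Sf1
β1 stroke at R1
β2 stroke at J1
β3 stroke at I1
β4 stroke at R2
β5 stroke at R3

β0 →Sf1  (Sf1 (Sf) sets flow on bond)
β2 →J1  (source Se1 imposes e)
β1 →R1  (J1: bond 2 brought effort, rest push out)
β3 →I1  (J1 effort already set via bond 2)
β4 →R2  (J1 effort already set via bond 2)
β5 →R3  (J1 effort already set via bond 2)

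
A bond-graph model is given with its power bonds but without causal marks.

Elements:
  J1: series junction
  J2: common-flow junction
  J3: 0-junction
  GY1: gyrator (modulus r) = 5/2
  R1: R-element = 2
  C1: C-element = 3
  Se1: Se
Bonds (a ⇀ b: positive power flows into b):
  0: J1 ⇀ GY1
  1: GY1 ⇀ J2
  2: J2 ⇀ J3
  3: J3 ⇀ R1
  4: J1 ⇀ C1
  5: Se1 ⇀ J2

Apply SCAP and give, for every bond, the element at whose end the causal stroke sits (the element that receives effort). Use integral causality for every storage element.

β0 |GY1
β1 |GY1
β2 |J2
β3 |J3
β4 |J1
β5 |J2

#5 →J2  (source Se1 imposes e)
#4 →J1  (prefer integral on C1)
#0 →GY1  (closing 1-jn rule on J1)
#1 →GY1  (GY GY1: same side as bond 0)
#2 →J2  (J2: bond 1 brought flow, rest push out)
#3 →J3  (only one effort-in slot at J3)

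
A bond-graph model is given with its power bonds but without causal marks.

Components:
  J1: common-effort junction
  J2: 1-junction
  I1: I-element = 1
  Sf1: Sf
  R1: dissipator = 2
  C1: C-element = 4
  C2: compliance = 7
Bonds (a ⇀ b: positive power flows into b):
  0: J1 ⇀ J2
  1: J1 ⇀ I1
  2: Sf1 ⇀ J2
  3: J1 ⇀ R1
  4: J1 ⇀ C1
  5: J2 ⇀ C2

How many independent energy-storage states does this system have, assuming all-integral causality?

3  (C1, C2, I1 all integral)

β2 →Sf1  (Sf1 fixes flow; stroke at Sf1)
β0 →J2  (common-f at J2 fixed by 2)
β5 →J2  (J2 flow already set via bond 2)
β1 →I1  (I1: I, integral causality)
β4 →J1  (C1 outputs effort q/C1)
β3 →R1  (0-jn J1 has e-setter on 4)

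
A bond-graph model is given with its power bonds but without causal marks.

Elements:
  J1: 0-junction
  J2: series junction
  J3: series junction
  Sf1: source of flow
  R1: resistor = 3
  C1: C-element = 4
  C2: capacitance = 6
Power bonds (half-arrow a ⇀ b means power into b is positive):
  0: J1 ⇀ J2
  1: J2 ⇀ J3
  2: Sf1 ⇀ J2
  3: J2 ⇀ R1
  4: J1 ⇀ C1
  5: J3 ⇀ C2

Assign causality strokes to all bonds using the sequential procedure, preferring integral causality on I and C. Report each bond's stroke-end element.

b0 |J2
b1 |J2
b2 |Sf1
b3 |J2
b4 |J1
b5 |J3

bond 2 →Sf1  (Sf1 fixes flow; stroke at Sf1)
bond 0 →J2  (1-jn J2 has f-setter on 2)
bond 1 →J2  (1-jn J2 has f-setter on 2)
bond 3 →J2  (J2: bond 2 brought flow, rest push out)
bond 5 →J3  (J3: bond 1 brought flow, rest push out)
bond 4 →J1  (J1: last free bond brings effort in)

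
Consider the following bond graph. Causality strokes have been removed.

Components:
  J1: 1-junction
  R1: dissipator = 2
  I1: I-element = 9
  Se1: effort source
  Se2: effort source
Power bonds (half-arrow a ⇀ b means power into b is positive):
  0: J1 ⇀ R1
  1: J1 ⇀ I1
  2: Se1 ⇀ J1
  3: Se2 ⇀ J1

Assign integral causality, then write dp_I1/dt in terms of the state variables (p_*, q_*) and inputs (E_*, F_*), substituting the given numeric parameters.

dp_I1/dt = E_Se1 + E_Se2 - 2*p_I1/9

#2 stroke→J1  (source Se1 imposes e)
#3 stroke→J1  (Se2: effort source, stroke at far end)
#1 stroke→I1  (I1: I, integral causality)
#0 stroke→J1  (1-jn J1 has f-setter on 1)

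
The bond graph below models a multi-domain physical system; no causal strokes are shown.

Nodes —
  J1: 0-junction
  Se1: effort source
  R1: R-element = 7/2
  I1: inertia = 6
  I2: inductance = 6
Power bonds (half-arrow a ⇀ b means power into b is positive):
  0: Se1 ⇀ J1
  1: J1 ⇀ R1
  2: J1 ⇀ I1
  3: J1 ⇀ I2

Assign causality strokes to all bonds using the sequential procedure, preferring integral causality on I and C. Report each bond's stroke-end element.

#0 stroke→J1
#1 stroke→R1
#2 stroke→I1
#3 stroke→I2

#0 |J1  (Se1: effort source, stroke at far end)
#1 |R1  (J1: bond 0 brought effort, rest push out)
#2 |I1  (0-jn J1 has e-setter on 0)
#3 |I2  (common-e at J1 fixed by 0)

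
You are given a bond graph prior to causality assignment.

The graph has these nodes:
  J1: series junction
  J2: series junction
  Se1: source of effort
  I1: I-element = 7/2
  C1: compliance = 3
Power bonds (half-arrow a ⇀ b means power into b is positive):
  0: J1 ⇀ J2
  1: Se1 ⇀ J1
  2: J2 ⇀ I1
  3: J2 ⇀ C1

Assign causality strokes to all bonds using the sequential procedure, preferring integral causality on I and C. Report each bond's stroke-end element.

β1 |J1  (source Se1 imposes e)
β0 |J2  (J1: last free bond brings flow in)
β2 |I1  (I1 outputs flow p/I1)
β3 |J2  (J2: bond 2 brought flow, rest push out)

bond 0 →J2
bond 1 →J1
bond 2 →I1
bond 3 →J2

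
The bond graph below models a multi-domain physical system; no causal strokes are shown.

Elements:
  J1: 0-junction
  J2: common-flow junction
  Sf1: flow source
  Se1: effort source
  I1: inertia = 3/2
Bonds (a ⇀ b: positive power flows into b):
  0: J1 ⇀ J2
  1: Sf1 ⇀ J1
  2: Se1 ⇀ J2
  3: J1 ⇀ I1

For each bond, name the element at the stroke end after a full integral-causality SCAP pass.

β0 |J1
β1 |Sf1
β2 |J2
β3 |I1

#1 stroke at Sf1  (Sf1 (Sf) sets flow on bond)
#2 stroke at J2  (Se1 (Se) sets effort on bond)
#0 stroke at J1  (J2: last free bond brings flow in)
#3 stroke at I1  (0-jn J1 has e-setter on 0)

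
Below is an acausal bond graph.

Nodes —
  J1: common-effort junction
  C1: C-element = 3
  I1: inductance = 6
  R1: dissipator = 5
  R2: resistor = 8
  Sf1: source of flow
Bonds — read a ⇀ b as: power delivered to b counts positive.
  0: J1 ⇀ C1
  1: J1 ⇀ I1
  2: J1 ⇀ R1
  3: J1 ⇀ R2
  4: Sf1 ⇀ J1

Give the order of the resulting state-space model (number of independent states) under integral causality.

bond 4 stroke at Sf1  (Sf1 fixes flow; stroke at Sf1)
bond 0 stroke at J1  (C1: C, integral causality)
bond 1 stroke at I1  (J1: bond 0 brought effort, rest push out)
bond 2 stroke at R1  (J1 effort already set via bond 0)
bond 3 stroke at R2  (0-jn J1 has e-setter on 0)

2  (C1, I1 all integral)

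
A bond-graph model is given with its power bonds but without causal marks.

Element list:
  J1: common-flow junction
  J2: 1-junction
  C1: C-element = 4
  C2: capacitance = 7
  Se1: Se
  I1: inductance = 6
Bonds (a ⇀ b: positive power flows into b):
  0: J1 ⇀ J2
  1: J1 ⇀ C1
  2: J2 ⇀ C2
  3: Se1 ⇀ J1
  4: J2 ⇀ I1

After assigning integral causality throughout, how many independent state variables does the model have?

b3 |J1  (Se1 (Se) sets effort on bond)
b1 |J1  (C1: C, integral causality)
b0 |J2  (J1 needs exactly one f-in)
b2 |J2  (C2 outputs effort q/C2)
b4 |I1  (only one flow-in slot at J2)

3  (C1, C2, I1 all integral)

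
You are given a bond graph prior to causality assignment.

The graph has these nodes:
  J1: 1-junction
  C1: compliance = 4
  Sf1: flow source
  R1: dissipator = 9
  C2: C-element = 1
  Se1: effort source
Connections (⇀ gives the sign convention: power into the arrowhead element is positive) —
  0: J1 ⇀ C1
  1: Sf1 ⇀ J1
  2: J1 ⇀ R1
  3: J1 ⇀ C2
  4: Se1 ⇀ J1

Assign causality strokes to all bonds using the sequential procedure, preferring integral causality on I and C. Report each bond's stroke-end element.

#1 |Sf1  (source Sf1 imposes f)
#4 |J1  (Se1: effort source, stroke at far end)
#0 |J1  (1-jn J1 has f-setter on 1)
#2 |J1  (J1: bond 1 brought flow, rest push out)
#3 |J1  (common-f at J1 fixed by 1)

#0 →J1
#1 →Sf1
#2 →J1
#3 →J1
#4 →J1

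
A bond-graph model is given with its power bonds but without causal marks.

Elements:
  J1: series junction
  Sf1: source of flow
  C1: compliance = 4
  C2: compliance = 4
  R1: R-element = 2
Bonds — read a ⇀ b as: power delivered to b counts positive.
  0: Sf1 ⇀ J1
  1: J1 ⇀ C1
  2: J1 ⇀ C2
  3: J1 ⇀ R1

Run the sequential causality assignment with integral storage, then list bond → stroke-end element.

#0 |Sf1  (Sf1 fixes flow; stroke at Sf1)
#1 |J1  (common-f at J1 fixed by 0)
#2 |J1  (1-jn J1 has f-setter on 0)
#3 |J1  (J1: bond 0 brought flow, rest push out)

#0 stroke at Sf1
#1 stroke at J1
#2 stroke at J1
#3 stroke at J1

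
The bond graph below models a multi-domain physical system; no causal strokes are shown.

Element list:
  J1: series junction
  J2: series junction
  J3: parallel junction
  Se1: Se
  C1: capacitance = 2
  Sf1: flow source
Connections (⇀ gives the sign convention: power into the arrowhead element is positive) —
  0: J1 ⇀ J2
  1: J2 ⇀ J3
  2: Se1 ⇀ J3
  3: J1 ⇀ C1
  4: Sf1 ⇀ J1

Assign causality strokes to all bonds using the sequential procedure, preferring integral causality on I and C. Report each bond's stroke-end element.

β2 →J3  (Se1: effort source, stroke at far end)
β4 →Sf1  (Sf1 (Sf) sets flow on bond)
β0 →J1  (J1 flow already set via bond 4)
β3 →J1  (1-jn J1 has f-setter on 4)
β1 →J2  (common-f at J2 fixed by 0)

β0 |J1
β1 |J2
β2 |J3
β3 |J1
β4 |Sf1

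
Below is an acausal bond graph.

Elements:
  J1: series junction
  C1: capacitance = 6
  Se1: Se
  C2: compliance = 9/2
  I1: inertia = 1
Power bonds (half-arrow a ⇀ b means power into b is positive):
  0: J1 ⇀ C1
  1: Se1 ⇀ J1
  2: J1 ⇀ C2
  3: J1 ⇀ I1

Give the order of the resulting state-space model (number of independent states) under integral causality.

bond 1 stroke→J1  (source Se1 imposes e)
bond 0 stroke→J1  (C1 integral (e out))
bond 2 stroke→J1  (C2 integral (e out))
bond 3 stroke→I1  (only one flow-in slot at J1)

3  (C1, C2, I1 all integral)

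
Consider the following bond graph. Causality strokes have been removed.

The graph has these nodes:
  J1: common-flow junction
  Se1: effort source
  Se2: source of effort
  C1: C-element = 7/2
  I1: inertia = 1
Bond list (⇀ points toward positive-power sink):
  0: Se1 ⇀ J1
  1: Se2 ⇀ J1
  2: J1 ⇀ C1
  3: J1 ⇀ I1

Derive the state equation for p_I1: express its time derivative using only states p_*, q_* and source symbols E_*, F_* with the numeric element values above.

b0 |J1  (Se1 fixes effort; stroke away)
b1 |J1  (Se2: effort source, stroke at far end)
b2 |J1  (C1: C, integral causality)
b3 |I1  (J1 needs exactly one f-in)

dp_I1/dt = E_Se1 + E_Se2 - 2*q_C1/7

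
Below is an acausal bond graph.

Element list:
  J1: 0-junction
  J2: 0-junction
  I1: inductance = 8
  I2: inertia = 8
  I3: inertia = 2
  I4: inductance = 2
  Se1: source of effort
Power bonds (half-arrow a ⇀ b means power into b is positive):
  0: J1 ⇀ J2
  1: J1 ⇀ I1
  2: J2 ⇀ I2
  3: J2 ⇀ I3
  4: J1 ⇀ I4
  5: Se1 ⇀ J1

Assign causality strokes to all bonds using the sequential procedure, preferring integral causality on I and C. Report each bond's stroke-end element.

bond 0 stroke→J2
bond 1 stroke→I1
bond 2 stroke→I2
bond 3 stroke→I3
bond 4 stroke→I4
bond 5 stroke→J1

b5 stroke→J1  (source Se1 imposes e)
b0 stroke→J2  (J1 effort already set via bond 5)
b1 stroke→I1  (0-jn J1 has e-setter on 5)
b4 stroke→I4  (J1: bond 5 brought effort, rest push out)
b2 stroke→I2  (J2: bond 0 brought effort, rest push out)
b3 stroke→I3  (J2: bond 0 brought effort, rest push out)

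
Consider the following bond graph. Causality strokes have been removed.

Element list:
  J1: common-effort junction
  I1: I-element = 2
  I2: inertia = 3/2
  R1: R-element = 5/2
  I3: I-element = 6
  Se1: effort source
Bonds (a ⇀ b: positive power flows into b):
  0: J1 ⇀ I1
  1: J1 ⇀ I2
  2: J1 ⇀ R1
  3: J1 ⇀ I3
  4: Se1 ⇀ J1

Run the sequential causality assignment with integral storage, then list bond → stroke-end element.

bond 0 |I1
bond 1 |I2
bond 2 |R1
bond 3 |I3
bond 4 |J1

β4 →J1  (Se1 (Se) sets effort on bond)
β0 →I1  (J1 effort already set via bond 4)
β1 →I2  (J1: bond 4 brought effort, rest push out)
β2 →R1  (common-e at J1 fixed by 4)
β3 →I3  (J1: bond 4 brought effort, rest push out)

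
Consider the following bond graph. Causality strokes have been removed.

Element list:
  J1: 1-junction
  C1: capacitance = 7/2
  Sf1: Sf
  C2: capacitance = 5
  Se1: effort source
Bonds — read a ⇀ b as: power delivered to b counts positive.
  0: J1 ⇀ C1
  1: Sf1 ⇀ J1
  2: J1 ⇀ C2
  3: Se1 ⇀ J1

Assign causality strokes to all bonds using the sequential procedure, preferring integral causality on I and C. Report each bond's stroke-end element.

β0 stroke→J1
β1 stroke→Sf1
β2 stroke→J1
β3 stroke→J1

β1 |Sf1  (source Sf1 imposes f)
β3 |J1  (Se1: effort source, stroke at far end)
β0 |J1  (J1 flow already set via bond 1)
β2 |J1  (J1 flow already set via bond 1)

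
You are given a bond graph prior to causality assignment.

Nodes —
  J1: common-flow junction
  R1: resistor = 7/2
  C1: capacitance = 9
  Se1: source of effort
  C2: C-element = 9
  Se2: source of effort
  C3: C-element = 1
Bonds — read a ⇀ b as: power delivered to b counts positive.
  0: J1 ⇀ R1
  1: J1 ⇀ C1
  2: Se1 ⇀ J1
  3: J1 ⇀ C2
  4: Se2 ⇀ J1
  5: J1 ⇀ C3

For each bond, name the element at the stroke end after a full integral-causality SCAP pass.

bond 2 stroke→J1  (Se1 (Se) sets effort on bond)
bond 4 stroke→J1  (source Se2 imposes e)
bond 1 stroke→J1  (C1: C, integral causality)
bond 3 stroke→J1  (C2 outputs effort q/C2)
bond 5 stroke→J1  (C3 outputs effort q/C3)
bond 0 stroke→R1  (closing 1-jn rule on J1)

#0 stroke→R1
#1 stroke→J1
#2 stroke→J1
#3 stroke→J1
#4 stroke→J1
#5 stroke→J1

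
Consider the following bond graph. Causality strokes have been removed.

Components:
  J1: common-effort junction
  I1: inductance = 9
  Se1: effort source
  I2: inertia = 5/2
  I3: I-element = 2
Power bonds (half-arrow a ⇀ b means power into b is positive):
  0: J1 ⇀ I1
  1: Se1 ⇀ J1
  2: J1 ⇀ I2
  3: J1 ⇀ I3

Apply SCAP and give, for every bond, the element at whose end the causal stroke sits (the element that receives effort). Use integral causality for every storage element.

bond 0 |I1
bond 1 |J1
bond 2 |I2
bond 3 |I3

b1 →J1  (Se1: effort source, stroke at far end)
b0 →I1  (0-jn J1 has e-setter on 1)
b2 →I2  (J1: bond 1 brought effort, rest push out)
b3 →I3  (0-jn J1 has e-setter on 1)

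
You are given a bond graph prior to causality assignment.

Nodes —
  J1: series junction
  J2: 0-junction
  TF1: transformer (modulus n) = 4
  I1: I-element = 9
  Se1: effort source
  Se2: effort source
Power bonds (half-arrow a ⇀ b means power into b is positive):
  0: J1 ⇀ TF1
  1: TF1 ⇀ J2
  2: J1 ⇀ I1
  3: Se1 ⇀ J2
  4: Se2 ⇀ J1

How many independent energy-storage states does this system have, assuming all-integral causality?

1  (I1 all integral)

#3 →J2  (Se1 (Se) sets effort on bond)
#4 →J1  (Se2 fixes effort; stroke away)
#1 →TF1  (J2 effort already set via bond 3)
#0 →J1  (TF1 one-in-one-out from 1)
#2 →I1  (closing 1-jn rule on J1)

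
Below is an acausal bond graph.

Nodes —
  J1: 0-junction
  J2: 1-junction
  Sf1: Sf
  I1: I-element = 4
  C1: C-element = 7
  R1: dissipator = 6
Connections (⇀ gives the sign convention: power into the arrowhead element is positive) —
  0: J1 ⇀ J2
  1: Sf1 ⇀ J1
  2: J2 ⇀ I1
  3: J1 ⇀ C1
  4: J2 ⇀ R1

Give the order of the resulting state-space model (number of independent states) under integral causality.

bond 1 →Sf1  (Sf1 (Sf) sets flow on bond)
bond 2 →I1  (I1 outputs flow p/I1)
bond 0 →J2  (J2: bond 2 brought flow, rest push out)
bond 4 →J2  (1-jn J2 has f-setter on 2)
bond 3 →J1  (closing 0-jn rule on J1)

2  (C1, I1 all integral)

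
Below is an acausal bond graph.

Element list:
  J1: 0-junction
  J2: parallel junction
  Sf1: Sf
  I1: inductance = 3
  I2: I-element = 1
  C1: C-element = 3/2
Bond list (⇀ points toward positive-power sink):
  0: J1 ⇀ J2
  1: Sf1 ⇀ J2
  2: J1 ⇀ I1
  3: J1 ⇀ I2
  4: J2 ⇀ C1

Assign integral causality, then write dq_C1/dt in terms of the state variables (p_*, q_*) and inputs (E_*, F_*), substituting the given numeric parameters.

#1 |Sf1  (source Sf1 imposes f)
#2 |I1  (I1 outputs flow p/I1)
#3 |I2  (I2: I, integral causality)
#0 |J1  (J1 needs exactly one e-in)
#4 |J2  (closing 0-jn rule on J2)

dq_C1/dt = F_Sf1 - p_I1/3 - p_I2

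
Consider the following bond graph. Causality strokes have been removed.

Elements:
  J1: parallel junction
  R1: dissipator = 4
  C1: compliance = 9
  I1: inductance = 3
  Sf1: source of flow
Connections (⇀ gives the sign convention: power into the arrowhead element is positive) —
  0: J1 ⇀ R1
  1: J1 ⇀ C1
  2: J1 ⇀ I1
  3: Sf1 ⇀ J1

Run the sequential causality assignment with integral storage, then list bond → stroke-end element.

#0 stroke at R1
#1 stroke at J1
#2 stroke at I1
#3 stroke at Sf1

β3 stroke at Sf1  (Sf1 fixes flow; stroke at Sf1)
β1 stroke at J1  (prefer integral on C1)
β0 stroke at R1  (common-e at J1 fixed by 1)
β2 stroke at I1  (J1: bond 1 brought effort, rest push out)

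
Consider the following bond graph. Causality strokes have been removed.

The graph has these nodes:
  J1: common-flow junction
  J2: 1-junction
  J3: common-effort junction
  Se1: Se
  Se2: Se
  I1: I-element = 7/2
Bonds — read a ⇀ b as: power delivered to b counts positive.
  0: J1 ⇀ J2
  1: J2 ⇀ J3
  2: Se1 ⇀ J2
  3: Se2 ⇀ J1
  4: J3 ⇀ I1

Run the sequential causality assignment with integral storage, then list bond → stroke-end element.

bond 0 stroke at J2
bond 1 stroke at J3
bond 2 stroke at J2
bond 3 stroke at J1
bond 4 stroke at I1

β2 →J2  (Se1 fixes effort; stroke away)
β3 →J1  (Se2: effort source, stroke at far end)
β0 →J2  (J1 needs exactly one f-in)
β1 →J3  (only one flow-in slot at J2)
β4 →I1  (J3: bond 1 brought effort, rest push out)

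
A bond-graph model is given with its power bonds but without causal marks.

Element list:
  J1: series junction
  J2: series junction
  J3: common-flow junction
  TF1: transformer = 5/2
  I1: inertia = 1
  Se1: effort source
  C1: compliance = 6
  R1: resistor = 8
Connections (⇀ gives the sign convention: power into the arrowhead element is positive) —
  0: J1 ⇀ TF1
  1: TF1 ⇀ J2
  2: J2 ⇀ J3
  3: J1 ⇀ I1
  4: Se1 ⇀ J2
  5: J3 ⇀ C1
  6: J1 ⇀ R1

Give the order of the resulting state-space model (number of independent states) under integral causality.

β4 →J2  (Se1 fixes effort; stroke away)
β3 →I1  (I1 outputs flow p/I1)
β0 →J1  (1-jn J1 has f-setter on 3)
β6 →J1  (J1 flow already set via bond 3)
β1 →TF1  (TF1: transformer flips bond 0)
β2 →J2  (1-jn J2 has f-setter on 1)
β5 →J3  (common-f at J3 fixed by 2)

2  (C1, I1 all integral)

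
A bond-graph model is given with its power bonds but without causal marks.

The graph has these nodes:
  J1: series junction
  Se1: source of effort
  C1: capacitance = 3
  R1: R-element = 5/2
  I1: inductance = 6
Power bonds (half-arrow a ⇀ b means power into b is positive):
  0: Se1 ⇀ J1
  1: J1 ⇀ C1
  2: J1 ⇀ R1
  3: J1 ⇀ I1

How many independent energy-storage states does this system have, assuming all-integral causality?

2  (C1, I1 all integral)

#0 stroke at J1  (source Se1 imposes e)
#1 stroke at J1  (C1 integral (e out))
#3 stroke at I1  (prefer integral on I1)
#2 stroke at J1  (J1: bond 3 brought flow, rest push out)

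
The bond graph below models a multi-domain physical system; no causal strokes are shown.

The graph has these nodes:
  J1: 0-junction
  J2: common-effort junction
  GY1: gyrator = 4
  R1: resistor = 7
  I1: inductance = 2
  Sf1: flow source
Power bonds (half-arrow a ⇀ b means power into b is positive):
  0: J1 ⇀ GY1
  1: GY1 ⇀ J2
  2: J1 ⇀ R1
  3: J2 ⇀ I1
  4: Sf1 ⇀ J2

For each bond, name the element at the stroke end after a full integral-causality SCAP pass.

bond 0 stroke→J1
bond 1 stroke→J2
bond 2 stroke→R1
bond 3 stroke→I1
bond 4 stroke→Sf1

bond 4 stroke at Sf1  (Sf1 fixes flow; stroke at Sf1)
bond 3 stroke at I1  (I1 outputs flow p/I1)
bond 1 stroke at J2  (J2 needs exactly one e-in)
bond 0 stroke at J1  (GY GY1: same side as bond 1)
bond 2 stroke at R1  (0-jn J1 has e-setter on 0)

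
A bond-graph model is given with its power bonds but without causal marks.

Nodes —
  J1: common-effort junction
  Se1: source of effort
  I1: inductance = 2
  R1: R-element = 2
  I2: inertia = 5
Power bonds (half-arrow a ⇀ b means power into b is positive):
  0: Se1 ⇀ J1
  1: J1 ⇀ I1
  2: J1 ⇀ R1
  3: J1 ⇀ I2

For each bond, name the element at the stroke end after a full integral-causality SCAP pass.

b0 →J1
b1 →I1
b2 →R1
b3 →I2

β0 →J1  (Se1 (Se) sets effort on bond)
β1 →I1  (0-jn J1 has e-setter on 0)
β2 →R1  (J1: bond 0 brought effort, rest push out)
β3 →I2  (0-jn J1 has e-setter on 0)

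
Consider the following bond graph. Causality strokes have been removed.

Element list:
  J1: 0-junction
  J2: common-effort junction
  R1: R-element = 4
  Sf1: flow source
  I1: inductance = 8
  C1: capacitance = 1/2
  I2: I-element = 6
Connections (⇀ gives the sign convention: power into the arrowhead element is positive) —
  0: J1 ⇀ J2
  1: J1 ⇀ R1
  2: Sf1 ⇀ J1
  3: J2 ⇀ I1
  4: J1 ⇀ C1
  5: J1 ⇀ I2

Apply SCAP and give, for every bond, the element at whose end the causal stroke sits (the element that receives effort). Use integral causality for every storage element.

b2 |Sf1  (Sf1: flow source, stroke at near end)
b3 |I1  (I1 integral (f out))
b0 |J2  (only one effort-in slot at J2)
b4 |J1  (prefer integral on C1)
b1 |R1  (J1: bond 4 brought effort, rest push out)
b5 |I2  (J1: bond 4 brought effort, rest push out)

β0 stroke→J2
β1 stroke→R1
β2 stroke→Sf1
β3 stroke→I1
β4 stroke→J1
β5 stroke→I2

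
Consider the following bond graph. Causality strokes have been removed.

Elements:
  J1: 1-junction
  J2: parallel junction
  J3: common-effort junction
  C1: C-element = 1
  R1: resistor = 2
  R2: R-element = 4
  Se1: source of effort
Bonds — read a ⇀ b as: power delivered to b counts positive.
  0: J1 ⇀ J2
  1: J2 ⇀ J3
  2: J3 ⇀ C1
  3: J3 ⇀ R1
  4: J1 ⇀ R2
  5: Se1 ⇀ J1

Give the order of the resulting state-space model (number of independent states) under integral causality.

bond 5 stroke at J1  (Se1: effort source, stroke at far end)
bond 2 stroke at J3  (C1 integral (e out))
bond 1 stroke at J2  (J3: bond 2 brought effort, rest push out)
bond 3 stroke at R1  (J3 effort already set via bond 2)
bond 0 stroke at J1  (common-e at J2 fixed by 1)
bond 4 stroke at R2  (only one flow-in slot at J1)

1  (C1 all integral)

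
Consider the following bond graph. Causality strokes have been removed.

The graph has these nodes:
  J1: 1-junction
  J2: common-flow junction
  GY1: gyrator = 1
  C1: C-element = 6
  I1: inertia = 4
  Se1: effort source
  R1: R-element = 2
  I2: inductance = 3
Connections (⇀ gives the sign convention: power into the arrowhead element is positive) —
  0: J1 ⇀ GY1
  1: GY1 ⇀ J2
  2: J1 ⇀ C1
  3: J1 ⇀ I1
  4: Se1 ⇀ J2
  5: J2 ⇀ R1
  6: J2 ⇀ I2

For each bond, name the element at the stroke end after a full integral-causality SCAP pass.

bond 4 |J2  (Se1 fixes effort; stroke away)
bond 2 |J1  (C1 outputs effort q/C1)
bond 3 |I1  (I1: I, integral causality)
bond 0 |J1  (common-f at J1 fixed by 3)
bond 1 |J2  (GY1: gyrator matches bond 0)
bond 6 |I2  (I2: I, integral causality)
bond 5 |J2  (1-jn J2 has f-setter on 6)

#0 stroke at J1
#1 stroke at J2
#2 stroke at J1
#3 stroke at I1
#4 stroke at J2
#5 stroke at J2
#6 stroke at I2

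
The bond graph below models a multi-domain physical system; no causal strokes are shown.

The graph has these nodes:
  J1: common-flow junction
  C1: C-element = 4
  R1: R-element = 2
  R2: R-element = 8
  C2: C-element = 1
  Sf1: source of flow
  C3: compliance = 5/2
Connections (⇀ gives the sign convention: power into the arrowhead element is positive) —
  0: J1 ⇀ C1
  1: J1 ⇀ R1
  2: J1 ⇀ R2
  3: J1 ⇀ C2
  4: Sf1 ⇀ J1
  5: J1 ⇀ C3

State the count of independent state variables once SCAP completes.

#4 |Sf1  (Sf1: flow source, stroke at near end)
#0 |J1  (J1 flow already set via bond 4)
#1 |J1  (1-jn J1 has f-setter on 4)
#2 |J1  (J1 flow already set via bond 4)
#3 |J1  (J1 flow already set via bond 4)
#5 |J1  (J1 flow already set via bond 4)

3  (C1, C2, C3 all integral)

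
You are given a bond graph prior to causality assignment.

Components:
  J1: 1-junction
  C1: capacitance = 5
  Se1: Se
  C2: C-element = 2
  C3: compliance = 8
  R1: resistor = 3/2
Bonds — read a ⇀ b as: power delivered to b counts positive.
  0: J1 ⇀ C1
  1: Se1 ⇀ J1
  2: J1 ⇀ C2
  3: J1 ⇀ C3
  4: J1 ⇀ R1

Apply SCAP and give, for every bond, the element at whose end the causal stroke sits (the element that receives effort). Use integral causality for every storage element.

bond 1 stroke at J1  (Se1 (Se) sets effort on bond)
bond 0 stroke at J1  (C1 outputs effort q/C1)
bond 2 stroke at J1  (C2 outputs effort q/C2)
bond 3 stroke at J1  (prefer integral on C3)
bond 4 stroke at R1  (only one flow-in slot at J1)

β0 →J1
β1 →J1
β2 →J1
β3 →J1
β4 →R1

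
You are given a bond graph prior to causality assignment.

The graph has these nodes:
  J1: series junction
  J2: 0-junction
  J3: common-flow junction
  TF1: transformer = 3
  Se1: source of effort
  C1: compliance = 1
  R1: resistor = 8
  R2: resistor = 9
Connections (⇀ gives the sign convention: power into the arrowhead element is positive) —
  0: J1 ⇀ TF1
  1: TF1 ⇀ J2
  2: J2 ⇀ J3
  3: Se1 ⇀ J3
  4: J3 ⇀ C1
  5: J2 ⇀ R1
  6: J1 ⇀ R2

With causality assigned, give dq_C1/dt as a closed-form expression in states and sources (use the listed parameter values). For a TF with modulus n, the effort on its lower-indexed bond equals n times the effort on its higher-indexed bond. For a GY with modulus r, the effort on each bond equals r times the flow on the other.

dq_C1/dt = 9*E_Se1/8 - 9*q_C1/8

b3 →J3  (source Se1 imposes e)
b4 →J3  (C1: C, integral causality)
b2 →J2  (only one flow-in slot at J3)
b1 →TF1  (common-e at J2 fixed by 2)
b5 →R1  (J2: bond 2 brought effort, rest push out)
b0 →J1  (TF TF1: opposite of bond 1)
b6 →R2  (closing 1-jn rule on J1)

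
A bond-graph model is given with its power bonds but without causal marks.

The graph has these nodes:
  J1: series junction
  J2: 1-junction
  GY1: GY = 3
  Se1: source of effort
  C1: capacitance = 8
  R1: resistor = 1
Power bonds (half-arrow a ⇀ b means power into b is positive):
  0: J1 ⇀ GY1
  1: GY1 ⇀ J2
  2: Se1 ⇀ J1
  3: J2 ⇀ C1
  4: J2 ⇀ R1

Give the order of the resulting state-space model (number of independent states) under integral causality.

#2 stroke at J1  (Se1: effort source, stroke at far end)
#0 stroke at GY1  (closing 1-jn rule on J1)
#1 stroke at GY1  (through GY1, causality inverts; strokes same side of GY1)
#3 stroke at J2  (J2 flow already set via bond 1)
#4 stroke at J2  (J2: bond 1 brought flow, rest push out)

1  (C1 all integral)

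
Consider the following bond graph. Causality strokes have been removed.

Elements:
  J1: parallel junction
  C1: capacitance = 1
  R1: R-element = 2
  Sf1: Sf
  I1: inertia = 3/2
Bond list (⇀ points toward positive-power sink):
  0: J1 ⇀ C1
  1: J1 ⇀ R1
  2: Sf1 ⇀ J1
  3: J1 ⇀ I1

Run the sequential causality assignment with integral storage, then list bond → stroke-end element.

β2 stroke→Sf1  (Sf1 (Sf) sets flow on bond)
β0 stroke→J1  (C1: C, integral causality)
β1 stroke→R1  (J1 effort already set via bond 0)
β3 stroke→I1  (J1: bond 0 brought effort, rest push out)

bond 0 stroke→J1
bond 1 stroke→R1
bond 2 stroke→Sf1
bond 3 stroke→I1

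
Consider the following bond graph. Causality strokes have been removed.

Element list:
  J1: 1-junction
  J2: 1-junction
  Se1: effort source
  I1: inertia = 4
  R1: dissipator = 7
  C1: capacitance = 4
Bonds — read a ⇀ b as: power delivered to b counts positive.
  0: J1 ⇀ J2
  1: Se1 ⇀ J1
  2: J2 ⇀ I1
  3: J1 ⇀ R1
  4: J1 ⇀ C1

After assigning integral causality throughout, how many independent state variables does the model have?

b1 stroke→J1  (Se1 fixes effort; stroke away)
b2 stroke→I1  (prefer integral on I1)
b0 stroke→J2  (common-f at J2 fixed by 2)
b3 stroke→J1  (J1 flow already set via bond 0)
b4 stroke→J1  (J1: bond 0 brought flow, rest push out)

2  (C1, I1 all integral)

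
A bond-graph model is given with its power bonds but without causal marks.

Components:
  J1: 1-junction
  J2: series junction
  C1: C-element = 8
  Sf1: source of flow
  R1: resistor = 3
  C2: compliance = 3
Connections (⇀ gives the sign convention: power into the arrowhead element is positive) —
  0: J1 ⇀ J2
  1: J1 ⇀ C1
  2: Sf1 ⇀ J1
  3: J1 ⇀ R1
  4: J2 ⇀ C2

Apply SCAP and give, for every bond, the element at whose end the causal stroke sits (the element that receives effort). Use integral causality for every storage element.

b2 stroke→Sf1  (Sf1 (Sf) sets flow on bond)
b0 stroke→J1  (J1: bond 2 brought flow, rest push out)
b1 stroke→J1  (1-jn J1 has f-setter on 2)
b3 stroke→J1  (J1: bond 2 brought flow, rest push out)
b4 stroke→J2  (J2: bond 0 brought flow, rest push out)

b0 |J1
b1 |J1
b2 |Sf1
b3 |J1
b4 |J2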